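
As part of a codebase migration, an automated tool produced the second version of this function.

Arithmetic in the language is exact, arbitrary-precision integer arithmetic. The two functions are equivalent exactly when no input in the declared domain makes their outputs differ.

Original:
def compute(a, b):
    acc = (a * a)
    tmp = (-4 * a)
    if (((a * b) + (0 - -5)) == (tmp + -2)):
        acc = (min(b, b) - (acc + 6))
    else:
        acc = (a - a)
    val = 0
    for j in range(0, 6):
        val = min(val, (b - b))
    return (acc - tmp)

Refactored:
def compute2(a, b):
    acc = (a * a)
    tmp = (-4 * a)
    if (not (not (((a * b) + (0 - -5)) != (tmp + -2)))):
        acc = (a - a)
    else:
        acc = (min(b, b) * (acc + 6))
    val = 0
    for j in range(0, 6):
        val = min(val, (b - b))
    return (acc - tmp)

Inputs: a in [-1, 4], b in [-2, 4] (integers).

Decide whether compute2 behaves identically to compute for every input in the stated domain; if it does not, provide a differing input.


Take a=-1, b=3.
compute: acc := 1 | tmp := 4 | (((a * b) + (0 - -5)) == (tmp + -2)): true | acc := -4 | val := 0 | iter j=0: | val := 0 | iter j=1: | val := 0 | iter j=2: | val := 0 | iter j=3: | val := 0 | iter j=4: | val := 0 | iter j=5: | val := 0 | result -8
compute2: acc := 1 | tmp := 4 | (not (not (((a * b) + (0 - -5)) != (tmp + -2)))): false | acc := 21 | val := 0 | iter j=0: | val := 0 | iter j=1: | val := 0 | iter j=2: | val := 0 | iter j=3: | val := 0 | iter j=4: | val := 0 | iter j=5: | val := 0 | result 17
-8 against 17: the behavior changed.
verdict: not equivalent; witness: a=-1, b=3


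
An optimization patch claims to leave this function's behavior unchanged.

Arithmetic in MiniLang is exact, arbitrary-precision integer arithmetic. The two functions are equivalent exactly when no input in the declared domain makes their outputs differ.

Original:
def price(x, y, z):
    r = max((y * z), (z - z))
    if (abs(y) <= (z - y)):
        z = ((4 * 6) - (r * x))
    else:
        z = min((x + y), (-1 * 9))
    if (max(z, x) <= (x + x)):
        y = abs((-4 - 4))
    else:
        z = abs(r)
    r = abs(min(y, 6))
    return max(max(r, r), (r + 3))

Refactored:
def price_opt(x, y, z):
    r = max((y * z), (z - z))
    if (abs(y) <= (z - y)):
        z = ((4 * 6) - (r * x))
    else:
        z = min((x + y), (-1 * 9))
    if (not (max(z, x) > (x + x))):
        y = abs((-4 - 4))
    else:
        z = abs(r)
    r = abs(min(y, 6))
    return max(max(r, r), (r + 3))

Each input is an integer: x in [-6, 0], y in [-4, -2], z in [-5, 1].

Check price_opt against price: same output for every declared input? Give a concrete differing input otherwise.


Behavior is preserved: although boolean connective usage differs; also comparison usage differs, the outputs never diverge.
Spot check at x=-1, y=-4, z=0 — price: r becomes 0; next (abs(y) <= (z - y)) evaluates to true; next z becomes 24; next (max(z, x) <= (x + x)) evaluates to false; next z becomes 0; next r becomes 4; next final value 7. price_opt: r becomes 0; next (abs(y) <= (z - y)) evaluates to true; next z becomes 24; next (not (max(z, x) > (x + x))) evaluates to false; next z becomes 0; next r becomes 4; next final value 7. Both give 7.
Every one of the 147 inputs gives matching results.
verdict: equivalent


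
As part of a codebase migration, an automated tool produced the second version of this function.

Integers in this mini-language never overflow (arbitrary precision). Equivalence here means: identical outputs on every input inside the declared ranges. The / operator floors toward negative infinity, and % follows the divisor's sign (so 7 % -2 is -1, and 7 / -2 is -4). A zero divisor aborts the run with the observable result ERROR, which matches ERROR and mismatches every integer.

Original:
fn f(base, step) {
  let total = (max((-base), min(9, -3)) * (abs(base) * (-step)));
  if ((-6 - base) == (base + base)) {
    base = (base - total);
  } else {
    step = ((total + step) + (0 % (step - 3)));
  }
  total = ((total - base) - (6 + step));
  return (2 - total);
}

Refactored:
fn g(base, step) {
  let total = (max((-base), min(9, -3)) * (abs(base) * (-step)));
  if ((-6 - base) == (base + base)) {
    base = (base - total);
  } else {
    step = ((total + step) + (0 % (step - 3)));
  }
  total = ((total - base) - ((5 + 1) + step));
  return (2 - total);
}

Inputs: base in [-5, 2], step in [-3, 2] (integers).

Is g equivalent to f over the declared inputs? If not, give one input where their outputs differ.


Behavior is preserved: although constant usage differs; also arithmetic usage differs, the outputs never diverge.
Spot check at base=-3, step=-3 — f: total becomes 27; next ((-6 - base) == (base + base)) evaluates to false; next step becomes 24; next total becomes 0; next final value 2. g: total becomes 27; next ((-6 - base) == (base + base)) evaluates to false; next step becomes 24; next total becomes 0; next final value 2. Both give 2.
Sweeping the whole domain (48 inputs) finds no disagreement.
verdict: equivalent


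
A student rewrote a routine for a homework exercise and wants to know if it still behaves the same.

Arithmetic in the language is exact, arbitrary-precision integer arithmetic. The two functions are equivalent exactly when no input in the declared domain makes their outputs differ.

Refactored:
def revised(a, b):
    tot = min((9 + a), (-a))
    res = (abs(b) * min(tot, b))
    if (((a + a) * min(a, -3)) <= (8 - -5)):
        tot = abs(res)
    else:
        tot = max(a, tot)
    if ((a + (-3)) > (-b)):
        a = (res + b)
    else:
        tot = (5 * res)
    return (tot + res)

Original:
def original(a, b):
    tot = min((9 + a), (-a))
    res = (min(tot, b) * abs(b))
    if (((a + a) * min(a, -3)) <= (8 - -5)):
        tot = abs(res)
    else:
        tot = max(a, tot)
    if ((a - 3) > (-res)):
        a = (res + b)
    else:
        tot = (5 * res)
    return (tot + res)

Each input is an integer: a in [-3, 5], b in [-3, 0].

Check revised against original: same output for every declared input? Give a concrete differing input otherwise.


There is a counterexample at a=5, b=-1: -30 on one side, 0 on the other.
original: tot becomes -5; next res becomes -5; next (((a + a) * min(a, -3)) <= (8 - -5)) evaluates to true; next tot becomes 5; next ((a - 3) > (-res)) evaluates to false; next tot becomes -25; next final value -30
revised: tot becomes -5; next res becomes -5; next (((a + a) * min(a, -3)) <= (8 - -5)) evaluates to true; next tot becomes 5; next ((a + (-3)) > (-b)) evaluates to true; next a becomes -6; next final value 0
verdict: not equivalent; witness: a=5, b=-1


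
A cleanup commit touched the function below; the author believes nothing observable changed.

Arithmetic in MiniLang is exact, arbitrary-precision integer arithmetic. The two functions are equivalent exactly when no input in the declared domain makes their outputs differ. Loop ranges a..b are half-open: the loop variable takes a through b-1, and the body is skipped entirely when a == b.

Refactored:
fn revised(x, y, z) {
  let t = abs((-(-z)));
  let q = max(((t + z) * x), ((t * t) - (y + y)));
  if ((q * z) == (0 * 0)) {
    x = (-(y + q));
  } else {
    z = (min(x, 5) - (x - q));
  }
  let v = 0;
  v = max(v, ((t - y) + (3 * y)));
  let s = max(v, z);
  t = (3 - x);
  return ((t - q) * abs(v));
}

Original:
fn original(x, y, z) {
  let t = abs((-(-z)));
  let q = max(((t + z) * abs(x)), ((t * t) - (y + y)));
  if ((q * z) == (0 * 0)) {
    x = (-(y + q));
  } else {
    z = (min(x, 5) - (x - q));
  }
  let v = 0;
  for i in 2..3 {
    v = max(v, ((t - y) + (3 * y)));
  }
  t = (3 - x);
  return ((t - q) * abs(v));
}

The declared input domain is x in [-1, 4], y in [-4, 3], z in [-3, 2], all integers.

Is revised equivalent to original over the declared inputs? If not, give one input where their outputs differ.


Not equivalent: x=-1, y=0, z=1 separates them (2 vs 3).
original: t=1, then q=2, then ((q * z) == (0 * 0)) is false, then z=2, then v=0, then (i=2), then v=1, then t=4, then returns 2
revised: t=1, then q=1, then ((q * z) == (0 * 0)) is false, then z=1, then v=0, then v=1, then s=1, then t=4, then returns 3
verdict: not equivalent; witness: x=-1, y=0, z=1


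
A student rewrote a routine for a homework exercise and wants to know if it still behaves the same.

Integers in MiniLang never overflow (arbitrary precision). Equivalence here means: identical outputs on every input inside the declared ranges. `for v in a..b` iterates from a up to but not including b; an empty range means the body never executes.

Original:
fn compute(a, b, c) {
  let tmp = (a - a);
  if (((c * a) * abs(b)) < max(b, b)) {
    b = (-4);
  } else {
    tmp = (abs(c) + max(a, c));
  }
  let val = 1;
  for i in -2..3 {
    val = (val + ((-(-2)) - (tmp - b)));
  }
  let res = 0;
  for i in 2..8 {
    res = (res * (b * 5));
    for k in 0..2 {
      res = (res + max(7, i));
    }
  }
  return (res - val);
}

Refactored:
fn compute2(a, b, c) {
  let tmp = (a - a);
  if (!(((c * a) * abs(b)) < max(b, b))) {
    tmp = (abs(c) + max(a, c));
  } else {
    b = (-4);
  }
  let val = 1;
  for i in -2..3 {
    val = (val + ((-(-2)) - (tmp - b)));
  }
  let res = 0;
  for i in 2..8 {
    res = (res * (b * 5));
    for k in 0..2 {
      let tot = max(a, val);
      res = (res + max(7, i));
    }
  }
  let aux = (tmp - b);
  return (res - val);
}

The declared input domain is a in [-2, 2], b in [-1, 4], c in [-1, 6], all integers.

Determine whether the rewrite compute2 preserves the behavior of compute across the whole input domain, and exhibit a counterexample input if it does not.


Side by side, the visible changes include: statement counts differ; and min/max/abs usage differs; and arithmetic usage differs; and local variable names differ; and boolean connective usage differs.
One worked example (a=-2, b=0, c=6) — compute: tmp becomes 0; next (((c * a) * abs(b)) < max(b, b)) evaluates to false; next tmp becomes 12; next val becomes 1; next at i=-2:; next val becomes -9; next at i=-1:; next val becomes -19; next at i=0:; next val becomes -29; next at i=1:; next val becomes -39; next at i=2:; next val becomes -49; next res becomes 0; next at i=2:; next res becomes 0; next at k=0:; next res becomes 7; next at k=1:; next res becomes 14; next at i=3:; next res becomes 0; next at k=0:; next res becomes 7; next at k=1:; next res becomes 14; next at i=4:; next res becomes 0; next at k=0:; next res becomes 7; next at k=1:; next res becomes 14; next at i=5:; next res becomes 0; next at k=0:; next res becomes 7; next at k=1:; next res becomes 14; next at i=6:; next res becomes 0; next at k=0:; next res becomes 7; next at k=1:; next res becomes 14; next at i=7:; next res becomes 0; next at k=0:; next res becomes 7; next at k=1:; next res becomes 14; next final value 63; compute2: tmp becomes 0; next (!(((c * a) * abs(b)) < max(b, b))) evaluates to true; next tmp becomes 12; next val becomes 1; next at i=-2:; next val becomes -9; next at i=-1:; next val becomes -19; next at i=0:; next val becomes -29; next at i=1:; next val becomes -39; next at i=2:; next val becomes -49; next res becomes 0; next at i=2:; next res becomes 0; next at k=0:; next tot becomes -2; next res becomes 7; next at k=1:; next tot becomes -2; next res becomes 14; next at i=3:; next res becomes 0; next at k=0:; next tot becomes -2; next res becomes 7; next at k=1:; next tot becomes -2; next res becomes 14; next at i=4:; next res becomes 0; next at k=0:; next tot becomes -2; next res becomes 7; next at k=1:; next tot becomes -2; next res becomes 14; next at i=5:; next res becomes 0; next at k=0:; next tot becomes -2; next res becomes 7; next at k=1:; next tot becomes -2; next res becomes 14; next at i=6:; next res becomes 0; next at k=0:; next tot becomes -2; next res becomes 7; next at k=1:; next tot becomes -2; next res becomes 14; next at i=7:; next res becomes 0; next at k=0:; next tot becomes -2; next res becomes 7; next at k=1:; next tot becomes -2; next res becomes 14; next aux becomes 12; next final value 63; agreement on 63.
Checked all 240 inputs in the declared domain: the outputs agree on every one.
verdict: equivalent


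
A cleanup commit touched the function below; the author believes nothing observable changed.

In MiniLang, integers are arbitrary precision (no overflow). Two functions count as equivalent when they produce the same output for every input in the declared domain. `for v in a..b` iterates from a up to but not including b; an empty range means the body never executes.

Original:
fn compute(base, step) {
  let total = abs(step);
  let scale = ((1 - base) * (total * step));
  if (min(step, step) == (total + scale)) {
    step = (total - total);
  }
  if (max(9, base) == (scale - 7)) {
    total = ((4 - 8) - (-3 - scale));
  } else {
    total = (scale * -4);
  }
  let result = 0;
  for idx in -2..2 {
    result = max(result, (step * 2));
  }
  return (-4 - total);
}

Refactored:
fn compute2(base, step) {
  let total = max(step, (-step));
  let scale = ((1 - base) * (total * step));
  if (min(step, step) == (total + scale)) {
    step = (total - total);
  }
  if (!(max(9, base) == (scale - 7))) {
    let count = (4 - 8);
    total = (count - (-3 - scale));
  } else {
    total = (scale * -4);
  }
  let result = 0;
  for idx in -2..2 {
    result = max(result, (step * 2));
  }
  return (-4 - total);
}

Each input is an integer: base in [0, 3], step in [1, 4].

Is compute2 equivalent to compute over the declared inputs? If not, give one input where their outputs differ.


Try base=0, step=1.
compute: total = 1; scale = 1; (min(step, step) == (total + scale)) -> false; (max(9, base) == (scale - 7)) -> false; total = -4; result = 0; [idx=-2]; result = 2; [idx=-1]; result = 2; [idx=0]; result = 2; [idx=1]; result = 2; return 0
compute2: total = 1; scale = 1; (min(step, step) == (total + scale)) -> false; (!(max(9, base) == (scale - 7))) -> true; count = -4; total = 0; result = 0; [idx=-2]; result = 2; [idx=-1]; result = 2; [idx=0]; result = 2; [idx=1]; result = 2; return -4
0 != -4, so the rewrite changes behavior.
verdict: not equivalent; witness: base=0, step=1


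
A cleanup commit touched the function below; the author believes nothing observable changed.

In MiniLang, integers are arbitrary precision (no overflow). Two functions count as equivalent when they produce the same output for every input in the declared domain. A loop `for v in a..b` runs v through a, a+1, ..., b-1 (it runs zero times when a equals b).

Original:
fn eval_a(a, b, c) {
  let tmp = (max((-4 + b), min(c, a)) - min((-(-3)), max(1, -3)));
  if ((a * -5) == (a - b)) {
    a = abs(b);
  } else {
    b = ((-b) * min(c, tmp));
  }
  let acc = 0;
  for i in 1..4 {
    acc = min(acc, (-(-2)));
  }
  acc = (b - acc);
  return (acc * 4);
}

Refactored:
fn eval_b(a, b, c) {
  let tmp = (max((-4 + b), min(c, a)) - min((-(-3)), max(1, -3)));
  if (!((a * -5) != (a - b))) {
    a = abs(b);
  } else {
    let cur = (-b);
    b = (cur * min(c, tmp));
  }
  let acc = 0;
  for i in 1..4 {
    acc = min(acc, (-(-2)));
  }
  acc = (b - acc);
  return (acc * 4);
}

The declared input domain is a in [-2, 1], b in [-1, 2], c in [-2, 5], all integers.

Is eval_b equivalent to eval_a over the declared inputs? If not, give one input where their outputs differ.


Behavior is preserved: although boolean connective usage differs, plus local variable names differ, plus statement counts differ, plus comparison usage differs, the outputs never diverge.
One worked example (a=-1, b=2, c=1) — eval_a: tmp := -2 | ((a * -5) == (a - b)): false | b := 4 | acc := 0 | iter i=1: | acc := 0 | iter i=2: | acc := 0 | iter i=3: | acc := 0 | acc := 4 | result 16; eval_b: tmp := -2 | (!((a * -5) != (a - b))): false | cur := -2 | b := 4 | acc := 0 | iter i=1: | acc := 0 | iter i=2: | acc := 0 | iter i=3: | acc := 0 | acc := 4 | result 16; agreement on 16.
Every one of the 128 inputs gives matching results.
verdict: equivalent


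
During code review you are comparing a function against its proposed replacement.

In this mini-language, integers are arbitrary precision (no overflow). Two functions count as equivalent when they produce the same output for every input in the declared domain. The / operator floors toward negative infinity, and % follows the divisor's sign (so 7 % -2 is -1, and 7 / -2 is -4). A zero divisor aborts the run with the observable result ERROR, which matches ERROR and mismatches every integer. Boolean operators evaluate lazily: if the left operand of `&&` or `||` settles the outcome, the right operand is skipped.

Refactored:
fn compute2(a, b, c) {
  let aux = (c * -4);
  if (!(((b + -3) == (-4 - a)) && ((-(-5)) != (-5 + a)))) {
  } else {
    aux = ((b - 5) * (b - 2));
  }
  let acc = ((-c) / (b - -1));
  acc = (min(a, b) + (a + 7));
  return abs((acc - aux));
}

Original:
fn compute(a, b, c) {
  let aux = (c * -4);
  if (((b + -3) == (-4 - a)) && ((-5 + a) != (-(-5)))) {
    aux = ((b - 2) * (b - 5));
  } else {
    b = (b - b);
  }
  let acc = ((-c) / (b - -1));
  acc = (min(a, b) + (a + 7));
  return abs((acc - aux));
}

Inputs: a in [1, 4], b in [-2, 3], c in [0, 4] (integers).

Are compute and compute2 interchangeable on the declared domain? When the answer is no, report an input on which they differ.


Input a=1, b=-1, c=0: 8 from compute versus ERROR from compute2.
verdict: not equivalent; witness: a=1, b=-1, c=0


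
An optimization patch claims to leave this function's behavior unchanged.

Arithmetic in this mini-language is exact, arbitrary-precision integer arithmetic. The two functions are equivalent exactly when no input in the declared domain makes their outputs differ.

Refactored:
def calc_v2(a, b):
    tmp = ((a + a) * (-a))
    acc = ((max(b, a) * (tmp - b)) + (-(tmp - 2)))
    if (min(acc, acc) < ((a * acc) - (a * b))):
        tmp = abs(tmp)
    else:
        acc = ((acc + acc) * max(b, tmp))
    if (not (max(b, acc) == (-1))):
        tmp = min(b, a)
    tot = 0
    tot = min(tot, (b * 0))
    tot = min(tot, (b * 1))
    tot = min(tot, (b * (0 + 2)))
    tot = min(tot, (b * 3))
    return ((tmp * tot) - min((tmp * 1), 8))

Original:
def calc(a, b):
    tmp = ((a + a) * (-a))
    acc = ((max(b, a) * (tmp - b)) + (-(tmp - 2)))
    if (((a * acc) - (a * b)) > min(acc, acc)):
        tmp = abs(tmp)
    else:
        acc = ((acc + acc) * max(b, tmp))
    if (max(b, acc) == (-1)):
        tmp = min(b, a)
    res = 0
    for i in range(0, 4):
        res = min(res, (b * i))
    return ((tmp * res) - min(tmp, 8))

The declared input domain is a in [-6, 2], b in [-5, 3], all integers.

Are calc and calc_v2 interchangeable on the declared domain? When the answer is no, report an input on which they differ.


Take a=-6, b=-5.
calc: tmp=-72, then acc=409, then (((a * acc) - (a * b)) > min(acc, acc)) is false, then acc=-4090, then (max(b, acc) == (-1)) is false, then res=0, then (i=0), then res=0, then (i=1), then res=-5, then (i=2), then res=-10, then (i=3), then res=-15, then returns 1152
calc_v2: tmp=-72, then acc=409, then (min(acc, acc) < ((a * acc) - (a * b))) is false, then acc=-4090, then (not (max(b, acc) == (-1))) is true, then tmp=-6, then tot=0, then tot=0, then tot=-5, then tot=-10, then tot=-15, then returns 96
1152 and 96 differ, so these are not the same function on this domain.
verdict: not equivalent; witness: a=-6, b=-5


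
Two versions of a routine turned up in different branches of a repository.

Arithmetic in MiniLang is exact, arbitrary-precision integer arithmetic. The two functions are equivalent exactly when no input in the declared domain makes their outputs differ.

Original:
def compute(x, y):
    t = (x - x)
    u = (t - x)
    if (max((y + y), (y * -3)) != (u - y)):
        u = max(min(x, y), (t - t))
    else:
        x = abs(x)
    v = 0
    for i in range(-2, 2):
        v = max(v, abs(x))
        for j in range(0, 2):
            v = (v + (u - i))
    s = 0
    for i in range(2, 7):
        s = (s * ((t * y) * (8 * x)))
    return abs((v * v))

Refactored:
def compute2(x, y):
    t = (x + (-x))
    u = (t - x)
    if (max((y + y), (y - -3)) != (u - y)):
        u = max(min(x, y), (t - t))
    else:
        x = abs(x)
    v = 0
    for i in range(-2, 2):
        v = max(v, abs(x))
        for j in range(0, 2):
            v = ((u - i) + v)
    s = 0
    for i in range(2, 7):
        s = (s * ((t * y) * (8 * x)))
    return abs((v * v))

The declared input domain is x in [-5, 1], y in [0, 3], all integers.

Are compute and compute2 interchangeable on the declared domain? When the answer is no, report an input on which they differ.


There is a counterexample at x=-5, y=1: 81 on one side, 2401 on the other.
compute: t=0, then u=5, then (max((y + y), (y * -3)) != (u - y)) is true, then u=0, then v=0, then (i=-2), then v=5, then (j=0), then v=7, then (j=1), then v=9, then (i=-1), then v=9, then (j=0), then v=10, then (j=1), then v=11, then (i=0), then v=11, then (j=0), then v=11, then (j=1), then v=11, then (i=1), then v=11, then (j=0), then v=10, then (j=1), then v=9, then s=0, then (i=2), then s=0, then (i=3), then s=0, then (i=4), then s=0, then (i=5), then s=0, then (i=6), then s=0, then returns 81
compute2: t=0, then u=5, then (max((y + y), (y - -3)) != (u - y)) is false, then x=5, then v=0, then (i=-2), then v=5, then (j=0), then v=12, then (j=1), then v=19, then (i=-1), then v=19, then (j=0), then v=25, then (j=1), then v=31, then (i=0), then v=31, then (j=0), then v=36, then (j=1), then v=41, then (i=1), then v=41, then (j=0), then v=45, then (j=1), then v=49, then s=0, then (i=2), then s=0, then (i=3), then s=0, then (i=4), then s=0, then (i=5), then s=0, then (i=6), then s=0, then returns 2401
verdict: not equivalent; witness: x=-5, y=1


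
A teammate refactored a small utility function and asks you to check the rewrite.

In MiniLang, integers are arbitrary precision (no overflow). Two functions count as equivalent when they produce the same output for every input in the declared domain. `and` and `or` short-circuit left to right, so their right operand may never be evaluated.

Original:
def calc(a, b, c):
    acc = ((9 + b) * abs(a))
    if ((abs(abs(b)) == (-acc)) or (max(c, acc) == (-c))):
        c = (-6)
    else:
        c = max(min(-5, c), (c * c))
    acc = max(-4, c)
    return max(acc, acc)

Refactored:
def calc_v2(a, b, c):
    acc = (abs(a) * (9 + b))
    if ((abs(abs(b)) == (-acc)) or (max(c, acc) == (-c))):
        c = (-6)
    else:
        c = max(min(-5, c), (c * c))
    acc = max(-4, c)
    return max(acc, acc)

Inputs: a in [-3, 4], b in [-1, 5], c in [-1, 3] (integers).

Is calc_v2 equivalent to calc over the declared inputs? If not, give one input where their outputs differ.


The two versions differ — the changes include same computation, different form.
Spot check at a=-3, b=2, c=-1 — calc: acc := 33 | ((abs(abs(b)) == (-acc)) or (max(c, acc) == (-c))): false | c := 1 | acc := 1 | result 1. calc_v2: acc := 33 | ((abs(abs(b)) == (-acc)) or (max(c, acc) == (-c))): false | c := 1 | acc := 1 | result 1. Both give 1.
Checked all 280 inputs in the declared domain: the outputs agree on every one.
verdict: equivalent


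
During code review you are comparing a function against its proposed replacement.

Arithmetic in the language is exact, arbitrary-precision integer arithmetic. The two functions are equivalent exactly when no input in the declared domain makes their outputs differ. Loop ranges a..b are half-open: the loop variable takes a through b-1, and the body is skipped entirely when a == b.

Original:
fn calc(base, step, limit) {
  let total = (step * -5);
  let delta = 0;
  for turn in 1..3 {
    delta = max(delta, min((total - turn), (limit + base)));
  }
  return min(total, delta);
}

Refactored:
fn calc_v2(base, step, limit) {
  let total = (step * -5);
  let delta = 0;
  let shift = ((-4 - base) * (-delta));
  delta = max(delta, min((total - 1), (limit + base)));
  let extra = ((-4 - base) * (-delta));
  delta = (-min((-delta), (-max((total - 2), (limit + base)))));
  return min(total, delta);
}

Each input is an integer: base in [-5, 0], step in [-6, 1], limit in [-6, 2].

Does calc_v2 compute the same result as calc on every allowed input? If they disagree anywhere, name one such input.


Evaluate both at base=-5, step=-6, limit=-6.
calc: total = 30; delta = 0; [turn=1]; delta = 0; [turn=2]; delta = 0; return 0
calc_v2: total = 30; delta = 0; shift = 0; delta = 0; extra = 0; delta = 28; return 28
0 != 28, so the rewrite changes behavior.
verdict: not equivalent; witness: base=-5, step=-6, limit=-6


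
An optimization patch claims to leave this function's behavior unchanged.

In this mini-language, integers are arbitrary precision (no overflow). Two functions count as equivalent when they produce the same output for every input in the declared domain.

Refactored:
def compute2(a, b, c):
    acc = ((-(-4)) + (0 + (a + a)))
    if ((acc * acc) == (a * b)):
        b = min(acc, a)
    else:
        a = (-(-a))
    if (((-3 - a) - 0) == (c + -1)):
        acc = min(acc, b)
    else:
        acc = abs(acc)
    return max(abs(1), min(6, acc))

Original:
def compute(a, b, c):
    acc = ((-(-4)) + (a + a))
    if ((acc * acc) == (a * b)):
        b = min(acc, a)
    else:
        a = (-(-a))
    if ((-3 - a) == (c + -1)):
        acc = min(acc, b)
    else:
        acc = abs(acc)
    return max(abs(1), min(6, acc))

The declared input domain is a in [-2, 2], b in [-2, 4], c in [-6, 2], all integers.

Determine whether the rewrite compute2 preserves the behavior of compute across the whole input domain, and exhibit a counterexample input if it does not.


Equivalent — the differences include arithmetic usage differs, constant usage differs, yet no declared input distinguishes the two.
One worked example (a=-2, b=1, c=1) — compute: acc becomes 0; next ((acc * acc) == (a * b)) evaluates to false; next a becomes -2; next ((-3 - a) == (c + -1)) evaluates to false; next acc becomes 0; next final value 1; compute2: acc becomes 0; next ((acc * acc) == (a * b)) evaluates to false; next a becomes -2; next (((-3 - a) - 0) == (c + -1)) evaluates to false; next acc becomes 0; next final value 1; agreement on 1.
An exhaustive pass over the 315 declared inputs shows identical outputs.
verdict: equivalent


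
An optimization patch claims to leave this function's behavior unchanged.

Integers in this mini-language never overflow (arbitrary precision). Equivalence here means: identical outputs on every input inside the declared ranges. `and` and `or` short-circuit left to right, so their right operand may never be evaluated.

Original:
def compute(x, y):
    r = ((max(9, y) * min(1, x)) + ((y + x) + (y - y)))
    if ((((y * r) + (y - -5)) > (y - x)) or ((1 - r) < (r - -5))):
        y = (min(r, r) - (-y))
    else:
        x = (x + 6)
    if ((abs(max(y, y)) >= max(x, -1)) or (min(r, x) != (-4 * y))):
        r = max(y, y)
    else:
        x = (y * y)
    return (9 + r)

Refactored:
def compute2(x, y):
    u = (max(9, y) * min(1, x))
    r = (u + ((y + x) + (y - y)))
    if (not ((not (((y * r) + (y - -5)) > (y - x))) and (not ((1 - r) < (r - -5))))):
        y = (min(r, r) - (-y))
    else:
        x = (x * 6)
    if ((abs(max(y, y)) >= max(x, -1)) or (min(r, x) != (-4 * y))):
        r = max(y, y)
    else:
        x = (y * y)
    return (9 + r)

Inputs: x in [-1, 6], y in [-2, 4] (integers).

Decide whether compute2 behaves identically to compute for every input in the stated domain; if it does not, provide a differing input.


These are not equivalent — on x=-1, y=2 the outputs split (1 vs 11).
compute: r = -8; ((((y * r) + (y - -5)) > (y - x)) or ((1 - r) < (r - -5))) -> false; x = 5; ((abs(max(y, y)) >= max(x, -1)) or (min(r, x) != (-4 * y))) -> false; x = 4; return 1
compute2: u = -9; r = -8; (not ((not (((y * r) + (y - -5)) > (y - x))) and (not ((1 - r) < (r - -5))))) -> false; x = -6; ((abs(max(y, y)) >= max(x, -1)) or (min(r, x) != (-4 * y))) -> true; r = 2; return 11
verdict: not equivalent; witness: x=-1, y=2


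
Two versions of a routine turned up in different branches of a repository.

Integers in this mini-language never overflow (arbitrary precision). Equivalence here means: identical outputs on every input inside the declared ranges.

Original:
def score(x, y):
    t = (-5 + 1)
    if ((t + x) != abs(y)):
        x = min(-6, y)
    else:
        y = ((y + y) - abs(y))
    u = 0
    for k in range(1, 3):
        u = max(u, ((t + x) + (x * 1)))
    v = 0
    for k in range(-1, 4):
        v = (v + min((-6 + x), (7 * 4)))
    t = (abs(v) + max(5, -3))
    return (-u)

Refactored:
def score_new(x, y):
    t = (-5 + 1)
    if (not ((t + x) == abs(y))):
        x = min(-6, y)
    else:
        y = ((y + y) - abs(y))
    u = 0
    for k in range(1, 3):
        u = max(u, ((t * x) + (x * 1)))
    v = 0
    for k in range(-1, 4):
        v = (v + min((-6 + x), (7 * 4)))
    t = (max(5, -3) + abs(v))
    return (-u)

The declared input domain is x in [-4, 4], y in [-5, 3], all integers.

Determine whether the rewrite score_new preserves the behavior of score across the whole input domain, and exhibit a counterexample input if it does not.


Consider the input x=-4, y=-5.
score: t := -4 | ((t + x) != abs(y)): true | x := -6 | u := 0 | iter k=1: | u := 0 | iter k=2: | u := 0 | v := 0 | iter k=-1: | v := -12 | iter k=0: | v := -24 | iter k=1: | v := -36 | iter k=2: | v := -48 | iter k=3: | v := -60 | t := 65 | result 0
score_new: t := -4 | (not ((t + x) == abs(y))): true | x := -6 | u := 0 | iter k=1: | u := 18 | iter k=2: | u := 18 | v := 0 | iter k=-1: | v := -12 | iter k=0: | v := -24 | iter k=1: | v := -36 | iter k=2: | v := -48 | iter k=3: | v := -60 | t := 65 | result -18
0 and -18 differ, so these are not the same function on this domain.
verdict: not equivalent; witness: x=-4, y=-5


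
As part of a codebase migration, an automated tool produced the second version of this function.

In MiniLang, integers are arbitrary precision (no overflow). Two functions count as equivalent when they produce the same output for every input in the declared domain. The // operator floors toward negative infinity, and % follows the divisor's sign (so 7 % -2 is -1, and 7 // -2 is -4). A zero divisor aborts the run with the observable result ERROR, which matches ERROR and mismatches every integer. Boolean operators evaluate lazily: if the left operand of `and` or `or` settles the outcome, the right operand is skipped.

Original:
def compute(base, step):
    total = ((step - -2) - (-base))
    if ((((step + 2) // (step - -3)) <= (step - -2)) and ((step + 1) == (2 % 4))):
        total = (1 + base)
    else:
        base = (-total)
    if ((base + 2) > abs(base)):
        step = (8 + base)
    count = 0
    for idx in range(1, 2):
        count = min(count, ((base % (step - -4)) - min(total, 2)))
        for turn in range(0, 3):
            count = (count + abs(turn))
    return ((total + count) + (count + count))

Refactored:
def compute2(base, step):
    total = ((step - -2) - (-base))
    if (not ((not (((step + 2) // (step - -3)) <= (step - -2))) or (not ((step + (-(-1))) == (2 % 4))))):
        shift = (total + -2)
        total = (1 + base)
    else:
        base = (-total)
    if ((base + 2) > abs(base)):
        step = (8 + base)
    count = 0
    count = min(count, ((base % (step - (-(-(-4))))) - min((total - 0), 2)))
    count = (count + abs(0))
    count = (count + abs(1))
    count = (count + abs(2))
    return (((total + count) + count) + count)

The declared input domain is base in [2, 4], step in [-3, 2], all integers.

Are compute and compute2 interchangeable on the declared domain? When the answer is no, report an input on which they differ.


Reading the diff, among the changes: boolean connective usage differs, plus local variable names differ, plus loop structure differs, plus arithmetic usage differs, plus statement counts differ, plus constant usage differs, plus min/max/abs usage differs.
Spot check at base=4, step=-3 — compute: total = 3; division by zero -> ERROR. compute2: total = 3; division by zero -> ERROR. Both give ERROR.
Every one of the 18 inputs gives matching results.
verdict: equivalent


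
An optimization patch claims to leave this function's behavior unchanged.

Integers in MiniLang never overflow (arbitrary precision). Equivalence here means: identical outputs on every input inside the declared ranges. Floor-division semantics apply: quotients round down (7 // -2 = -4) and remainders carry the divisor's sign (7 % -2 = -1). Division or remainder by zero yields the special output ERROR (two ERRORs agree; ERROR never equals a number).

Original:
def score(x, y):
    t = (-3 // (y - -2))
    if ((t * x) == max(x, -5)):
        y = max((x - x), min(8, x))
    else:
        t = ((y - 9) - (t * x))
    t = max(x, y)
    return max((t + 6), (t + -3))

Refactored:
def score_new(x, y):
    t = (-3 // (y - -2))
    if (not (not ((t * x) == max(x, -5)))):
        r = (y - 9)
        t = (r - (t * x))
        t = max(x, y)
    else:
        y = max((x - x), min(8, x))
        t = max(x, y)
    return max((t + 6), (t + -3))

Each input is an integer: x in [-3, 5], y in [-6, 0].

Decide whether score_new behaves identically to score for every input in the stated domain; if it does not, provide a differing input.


Evaluate both at x=-3, y=-6.
score: t=0, then ((t * x) == max(x, -5)) is false, then t=-15, then t=-3, then returns 3
score_new: t=0, then (not (not ((t * x) == max(x, -5)))) is false, then y=0, then t=0, then returns 6
3 and 6 differ, so these are not the same function on this domain.
verdict: not equivalent; witness: x=-3, y=-6


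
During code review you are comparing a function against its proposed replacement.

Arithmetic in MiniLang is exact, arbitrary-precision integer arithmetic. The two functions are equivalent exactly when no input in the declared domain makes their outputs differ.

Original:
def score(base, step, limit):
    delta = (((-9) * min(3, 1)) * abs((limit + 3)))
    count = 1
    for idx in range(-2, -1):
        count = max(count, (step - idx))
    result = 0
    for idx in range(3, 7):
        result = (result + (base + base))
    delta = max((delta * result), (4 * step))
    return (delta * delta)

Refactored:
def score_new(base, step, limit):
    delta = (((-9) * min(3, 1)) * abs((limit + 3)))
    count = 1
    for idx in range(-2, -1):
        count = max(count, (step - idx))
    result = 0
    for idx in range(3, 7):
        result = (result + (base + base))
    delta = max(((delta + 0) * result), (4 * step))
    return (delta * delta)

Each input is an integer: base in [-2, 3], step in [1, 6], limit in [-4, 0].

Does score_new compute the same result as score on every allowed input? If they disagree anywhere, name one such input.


The two versions differ — the changes include arithmetic usage differs, plus constant usage differs.
Tracing base=-1, step=4, limit=0: score: delta = -27; count = 1; [idx=-2]; count = 6; result = 0; [idx=3]; result = -2; [idx=4]; result = -4; [idx=5]; result = -6; [idx=6]; result = -8; delta = 216; return 46656 | score_new: delta = -27; count = 1; [idx=-2]; count = 6; result = 0; [idx=3]; result = -2; [idx=4]; result = -4; [idx=5]; result = -6; [idx=6]; result = -8; delta = 216; return 46656 — matching result 46656.
Checked all 180 inputs in the declared domain: the outputs agree on every one.
verdict: equivalent


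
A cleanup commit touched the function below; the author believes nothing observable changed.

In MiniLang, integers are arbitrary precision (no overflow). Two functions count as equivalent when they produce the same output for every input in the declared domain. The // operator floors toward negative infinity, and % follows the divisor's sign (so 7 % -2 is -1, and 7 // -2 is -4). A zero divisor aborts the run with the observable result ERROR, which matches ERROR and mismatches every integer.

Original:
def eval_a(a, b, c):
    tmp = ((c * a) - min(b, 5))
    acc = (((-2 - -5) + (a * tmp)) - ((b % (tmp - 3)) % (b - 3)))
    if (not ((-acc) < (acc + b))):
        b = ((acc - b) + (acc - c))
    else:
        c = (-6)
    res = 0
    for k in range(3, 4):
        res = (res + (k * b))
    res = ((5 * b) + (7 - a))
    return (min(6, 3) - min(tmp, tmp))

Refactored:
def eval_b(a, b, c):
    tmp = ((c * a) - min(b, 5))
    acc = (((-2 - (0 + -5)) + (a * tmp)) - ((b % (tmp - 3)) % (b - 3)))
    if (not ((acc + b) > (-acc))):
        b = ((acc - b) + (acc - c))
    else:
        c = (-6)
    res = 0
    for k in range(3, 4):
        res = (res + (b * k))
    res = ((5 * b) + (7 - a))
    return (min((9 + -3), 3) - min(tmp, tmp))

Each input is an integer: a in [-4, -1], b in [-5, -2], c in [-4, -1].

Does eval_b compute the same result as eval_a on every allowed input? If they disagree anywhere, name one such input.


Changes here: arithmetic usage differs, plus comparison usage differs, plus constant usage differs; the full 64-point sweep finds no disagreement.
verdict: equivalent


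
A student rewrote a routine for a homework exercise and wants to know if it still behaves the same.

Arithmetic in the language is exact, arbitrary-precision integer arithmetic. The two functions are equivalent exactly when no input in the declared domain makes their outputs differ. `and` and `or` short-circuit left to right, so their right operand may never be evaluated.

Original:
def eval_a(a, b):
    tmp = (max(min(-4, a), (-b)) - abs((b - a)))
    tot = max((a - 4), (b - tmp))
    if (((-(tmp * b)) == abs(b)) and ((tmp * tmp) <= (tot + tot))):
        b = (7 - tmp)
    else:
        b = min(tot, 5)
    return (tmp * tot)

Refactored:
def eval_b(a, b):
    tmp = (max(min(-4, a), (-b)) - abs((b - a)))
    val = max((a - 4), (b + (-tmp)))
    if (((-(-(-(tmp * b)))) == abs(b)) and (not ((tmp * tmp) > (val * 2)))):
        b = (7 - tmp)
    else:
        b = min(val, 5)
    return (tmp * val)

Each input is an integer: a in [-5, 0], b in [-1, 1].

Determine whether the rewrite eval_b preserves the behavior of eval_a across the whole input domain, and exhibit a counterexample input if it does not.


Comparing the listings, the differences include: local variable names differ, constant usage differs, comparison usage differs, boolean connective usage differs, arithmetic usage differs.
As a probe, take a=0, b=0: eval_a runs tmp := 0 | tot := 0 | (((-(tmp * b)) == abs(b)) and ((tmp * tmp) <= (tot + tot))): true | b := 7 | result 0; eval_b runs tmp := 0 | val := 0 | (((-(-(-(tmp * b)))) == abs(b)) and (not ((tmp * tmp) > (val * 2)))): true | b := 7 | result 0; both end at 0.
Every one of the 18 inputs gives matching results.
verdict: equivalent


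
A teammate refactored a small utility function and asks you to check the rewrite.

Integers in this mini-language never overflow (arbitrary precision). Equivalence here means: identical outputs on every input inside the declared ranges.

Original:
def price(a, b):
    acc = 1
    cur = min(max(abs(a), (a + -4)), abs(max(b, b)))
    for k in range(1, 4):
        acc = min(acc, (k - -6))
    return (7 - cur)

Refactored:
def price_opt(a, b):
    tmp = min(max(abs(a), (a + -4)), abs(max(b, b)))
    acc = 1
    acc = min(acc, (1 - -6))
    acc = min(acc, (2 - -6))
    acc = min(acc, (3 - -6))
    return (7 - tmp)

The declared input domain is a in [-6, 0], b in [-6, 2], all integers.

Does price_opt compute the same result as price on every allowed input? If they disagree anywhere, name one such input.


Side by side, the visible changes include: min/max/abs usage differs; also constant usage differs; also local variable names differ; also arithmetic usage differs; also loop structure differs; also statement counts differ.
One worked example (a=-3, b=-4) — price: acc becomes 1; next cur becomes 3; next at k=1:; next acc becomes 1; next at k=2:; next acc becomes 1; next at k=3:; next acc becomes 1; next final value 4; price_opt: tmp becomes 3; next acc becomes 1; next acc becomes 1; next acc becomes 1; next acc becomes 1; next final value 4; agreement on 4.
Every one of the 63 inputs gives matching results.
verdict: equivalent


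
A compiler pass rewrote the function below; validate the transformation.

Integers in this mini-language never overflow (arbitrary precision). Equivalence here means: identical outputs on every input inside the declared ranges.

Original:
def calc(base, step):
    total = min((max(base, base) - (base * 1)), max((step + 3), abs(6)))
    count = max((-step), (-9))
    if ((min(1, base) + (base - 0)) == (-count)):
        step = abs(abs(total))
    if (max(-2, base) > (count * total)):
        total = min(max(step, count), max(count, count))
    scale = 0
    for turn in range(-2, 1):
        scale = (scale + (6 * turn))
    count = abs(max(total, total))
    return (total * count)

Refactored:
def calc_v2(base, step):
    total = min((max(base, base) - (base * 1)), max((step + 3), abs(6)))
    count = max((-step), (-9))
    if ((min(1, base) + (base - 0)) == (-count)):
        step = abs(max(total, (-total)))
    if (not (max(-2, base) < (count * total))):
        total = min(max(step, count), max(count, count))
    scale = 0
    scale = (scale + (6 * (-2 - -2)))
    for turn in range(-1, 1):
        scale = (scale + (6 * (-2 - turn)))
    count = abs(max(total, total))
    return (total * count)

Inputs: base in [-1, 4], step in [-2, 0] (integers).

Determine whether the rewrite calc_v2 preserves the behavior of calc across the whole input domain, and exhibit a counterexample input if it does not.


Not equivalent: base=0, step=-2 separates them (0 vs 4).
calc: total := 0 | count := 2 | ((min(1, base) + (base - 0)) == (-count)): false | (max(-2, base) > (count * total)): false | scale := 0 | iter turn=-2: | scale := -12 | iter turn=-1: | scale := -18 | iter turn=0: | scale := -18 | count := 0 | result 0
calc_v2: total := 0 | count := 2 | ((min(1, base) + (base - 0)) == (-count)): false | (not (max(-2, base) < (count * total))): true | total := 2 | scale := 0 | scale := 0 | iter turn=-1: | scale := -6 | iter turn=0: | scale := -18 | count := 2 | result 4
verdict: not equivalent; witness: base=0, step=-2
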